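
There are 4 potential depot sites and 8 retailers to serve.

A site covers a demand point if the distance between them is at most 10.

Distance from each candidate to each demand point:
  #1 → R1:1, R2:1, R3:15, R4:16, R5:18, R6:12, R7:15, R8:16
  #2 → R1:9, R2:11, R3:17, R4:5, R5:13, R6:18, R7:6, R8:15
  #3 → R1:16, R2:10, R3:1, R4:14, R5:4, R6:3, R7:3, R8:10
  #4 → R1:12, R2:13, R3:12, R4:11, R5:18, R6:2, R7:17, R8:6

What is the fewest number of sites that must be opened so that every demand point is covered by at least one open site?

2

Coverage sets (demand points within 10 of each site):
  #1: {R1, R2}
  #2: {R1, R4, R7}
  #3: {R2, R3, R5, R6, R7, R8}
  #4: {R6, R8}
No single site covers all 8 demand points.
But {#2, #3} covers everything, so the minimum is 2.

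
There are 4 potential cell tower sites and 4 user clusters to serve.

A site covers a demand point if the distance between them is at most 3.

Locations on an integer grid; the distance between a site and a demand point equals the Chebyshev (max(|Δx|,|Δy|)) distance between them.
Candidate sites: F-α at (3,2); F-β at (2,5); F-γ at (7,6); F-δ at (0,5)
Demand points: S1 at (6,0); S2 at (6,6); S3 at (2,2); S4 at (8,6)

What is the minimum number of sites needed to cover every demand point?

Coverage sets (demand points within 3 of each site):
  F-α: {S1, S3}
  F-β: {S3}
  F-γ: {S2, S4}
  F-δ: {S3}
No single site covers all 4 demand points.
But {F-α, F-γ} covers everything, so the minimum is 2.

2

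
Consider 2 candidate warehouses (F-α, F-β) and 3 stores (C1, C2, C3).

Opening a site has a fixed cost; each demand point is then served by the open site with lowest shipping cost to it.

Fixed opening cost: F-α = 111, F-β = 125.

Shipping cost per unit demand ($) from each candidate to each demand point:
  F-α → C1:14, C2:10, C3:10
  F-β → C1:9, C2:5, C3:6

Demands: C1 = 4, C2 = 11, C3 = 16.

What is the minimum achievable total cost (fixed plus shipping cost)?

312

Open {F-β}: assign each demand point to its cheapest open site.
  C1→F-β 4×9=36, C2→F-β 11×5=55, C3→F-β 16×6=96
  shipping cost 187, fixed 125 → total 312.
Compare {F-α, F-β}: shipping cost 187 + fixed 236 = 423.
Compare {F-α}: shipping cost 326 + fixed 111 = 437.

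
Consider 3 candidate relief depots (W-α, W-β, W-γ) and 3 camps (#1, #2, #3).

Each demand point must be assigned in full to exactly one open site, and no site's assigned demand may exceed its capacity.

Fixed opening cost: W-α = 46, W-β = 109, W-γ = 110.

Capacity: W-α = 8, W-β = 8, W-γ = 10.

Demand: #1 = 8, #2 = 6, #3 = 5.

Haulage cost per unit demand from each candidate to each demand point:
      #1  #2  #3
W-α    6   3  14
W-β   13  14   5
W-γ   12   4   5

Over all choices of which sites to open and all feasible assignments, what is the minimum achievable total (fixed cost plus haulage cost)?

362

Open {W-α, W-β, W-γ}; cheapest assignment that respects the capacities:
  W-α (cap 8, load 8): #1 — cost 8×6 = 48
  W-β (cap 8, load 5): #3 — cost 5×5 = 25
  W-γ (cap 10, load 6): #2 — cost 6×4 = 24
  Shipping 97, fixed 265 → total 362.
  Any other capacity-feasible assignment to {W-α, W-β, W-γ} ships for at least 97.
Total demand is 19 and no other set of sites has combined capacity ≥ 19, so {W-α, W-β, W-γ} is the only feasible choice of open sites. Minimum: 362.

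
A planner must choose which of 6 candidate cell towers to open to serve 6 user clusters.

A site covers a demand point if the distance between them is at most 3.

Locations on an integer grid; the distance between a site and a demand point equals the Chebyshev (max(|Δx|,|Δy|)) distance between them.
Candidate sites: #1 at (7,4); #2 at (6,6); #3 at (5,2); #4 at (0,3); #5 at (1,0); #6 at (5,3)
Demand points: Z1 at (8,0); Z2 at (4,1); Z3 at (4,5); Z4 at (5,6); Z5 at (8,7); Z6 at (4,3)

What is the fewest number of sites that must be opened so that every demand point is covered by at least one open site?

Coverage sets (demand points within 3 of each site):
  #1: {Z2, Z3, Z4, Z5, Z6}
  #2: {Z3, Z4, Z5, Z6}
  #3: {Z1, Z2, Z3, Z6}
  #4: {}
  #5: {Z2, Z6}
  #6: {Z1, Z2, Z3, Z4, Z6}
No single site covers all 6 demand points.
But {#1, #3} covers everything, so the minimum is 2.

2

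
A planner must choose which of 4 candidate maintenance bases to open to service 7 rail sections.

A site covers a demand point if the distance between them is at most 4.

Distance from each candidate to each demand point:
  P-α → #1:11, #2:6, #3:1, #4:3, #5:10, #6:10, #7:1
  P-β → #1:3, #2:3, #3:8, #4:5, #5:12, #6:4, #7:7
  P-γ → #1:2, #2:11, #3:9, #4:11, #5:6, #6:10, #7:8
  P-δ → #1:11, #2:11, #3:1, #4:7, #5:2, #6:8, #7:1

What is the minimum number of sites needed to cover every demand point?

Coverage sets (demand points within 4 of each site):
  P-α: {#3, #4, #7}
  P-β: {#1, #2, #6}
  P-γ: {#1}
  P-δ: {#3, #5, #7}
No 2 sites suffice: every size-2 union leaves at least one demand point uncovered.
But {P-α, P-β, P-δ} covers everything, so the minimum is 3.

3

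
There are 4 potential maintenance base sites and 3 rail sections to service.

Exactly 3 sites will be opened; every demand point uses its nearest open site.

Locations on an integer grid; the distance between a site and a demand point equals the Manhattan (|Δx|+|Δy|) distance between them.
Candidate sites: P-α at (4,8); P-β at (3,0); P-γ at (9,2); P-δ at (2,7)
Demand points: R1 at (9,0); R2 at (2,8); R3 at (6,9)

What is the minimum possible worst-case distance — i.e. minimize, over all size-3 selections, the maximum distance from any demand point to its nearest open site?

Open {P-α, P-β, P-γ}.
  Farthest demand point is R3 at distance 3 (to P-α); all others are ≤ 3.
With {P-α, P-γ, P-δ} the worst case is 3.
With {P-α, P-β, P-δ} the worst case is 6.
No size-3 selection achieves below 3.

3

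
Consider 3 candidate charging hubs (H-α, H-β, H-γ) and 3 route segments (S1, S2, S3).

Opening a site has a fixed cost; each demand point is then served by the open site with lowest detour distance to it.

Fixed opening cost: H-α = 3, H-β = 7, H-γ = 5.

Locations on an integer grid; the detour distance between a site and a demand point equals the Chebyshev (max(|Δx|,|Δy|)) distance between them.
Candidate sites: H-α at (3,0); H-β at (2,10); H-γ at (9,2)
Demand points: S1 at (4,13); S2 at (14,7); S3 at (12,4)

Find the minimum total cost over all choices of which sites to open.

23

Open {H-β, H-γ}: assign each demand point to its cheapest open site.
  S1→H-β 3, S2→H-γ 5, S3→H-γ 3
  detour distance 11, fixed 12 → total 23.
Compare {H-γ}: detour distance 19 + fixed 5 = 24.
Compare {H-α, H-β, H-γ}: detour distance 11 + fixed 15 = 26.
Compare {H-α, H-γ}: detour distance 19 + fixed 8 = 27.
All other subsets cost ≥ 24. Minimum total cost: 23.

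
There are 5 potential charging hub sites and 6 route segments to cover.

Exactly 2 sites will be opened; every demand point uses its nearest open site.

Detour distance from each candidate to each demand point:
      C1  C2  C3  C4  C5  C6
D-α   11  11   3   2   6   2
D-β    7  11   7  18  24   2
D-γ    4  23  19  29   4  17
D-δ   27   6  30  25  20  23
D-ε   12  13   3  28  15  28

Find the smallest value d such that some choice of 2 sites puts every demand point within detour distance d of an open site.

Open {D-α, D-β}.
  Farthest demand point is C2 at detour distance 11 (to D-α); all others are ≤ 11.
With {D-α, D-γ} the worst case is 11.
With {D-α, D-δ} the worst case is 11.
No size-2 selection achieves below 11.

11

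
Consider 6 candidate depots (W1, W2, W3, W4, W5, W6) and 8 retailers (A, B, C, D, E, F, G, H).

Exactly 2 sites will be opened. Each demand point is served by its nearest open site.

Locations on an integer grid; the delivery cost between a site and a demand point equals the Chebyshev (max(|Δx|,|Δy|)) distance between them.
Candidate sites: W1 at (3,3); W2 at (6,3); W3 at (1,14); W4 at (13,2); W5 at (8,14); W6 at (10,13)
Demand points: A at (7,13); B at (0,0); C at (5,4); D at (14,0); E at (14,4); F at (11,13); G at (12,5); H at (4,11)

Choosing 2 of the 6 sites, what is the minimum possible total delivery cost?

36

Open {W4, W5}.
  A→W5 1, B→W4 13, C→W4 8, D→W4 2, E→W4 2, F→W5 3, G→W4 3, H→W5 4  ⇒ total 36.
Compare {W2, W5}: total 37.
Compare {W4, W6}: total 38.
No size-2 selection does better; minimum is 36.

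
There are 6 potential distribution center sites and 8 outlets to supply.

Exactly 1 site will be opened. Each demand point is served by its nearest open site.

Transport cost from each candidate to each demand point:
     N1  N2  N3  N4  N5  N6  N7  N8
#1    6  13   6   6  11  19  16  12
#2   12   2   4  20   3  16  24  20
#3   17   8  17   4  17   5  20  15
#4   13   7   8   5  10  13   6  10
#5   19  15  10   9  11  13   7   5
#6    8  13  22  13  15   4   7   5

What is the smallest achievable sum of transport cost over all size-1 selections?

Open {#4}.
  N1→#4 13, N2→#4 7, N3→#4 8, N4→#4 5, N5→#4 10, N6→#4 13, N7→#4 6, N8→#4 10  ⇒ total 72.
Compare {#6}: total 87.
Compare {#1}: total 89.
No size-1 selection does better; minimum is 72.

72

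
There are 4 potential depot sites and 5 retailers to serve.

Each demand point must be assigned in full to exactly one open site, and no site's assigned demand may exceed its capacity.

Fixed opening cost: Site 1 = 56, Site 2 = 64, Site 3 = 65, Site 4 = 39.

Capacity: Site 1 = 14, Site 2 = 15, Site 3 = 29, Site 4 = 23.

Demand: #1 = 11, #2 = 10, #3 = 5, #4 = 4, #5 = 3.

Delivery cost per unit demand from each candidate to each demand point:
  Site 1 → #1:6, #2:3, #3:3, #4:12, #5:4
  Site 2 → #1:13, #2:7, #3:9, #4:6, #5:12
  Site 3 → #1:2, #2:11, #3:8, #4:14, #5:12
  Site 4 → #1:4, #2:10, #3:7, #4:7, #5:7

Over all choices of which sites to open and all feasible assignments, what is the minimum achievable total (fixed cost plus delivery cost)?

244

Open {Site 1, Site 4}; cheapest assignment that respects the capacities:
  Site 1 (cap 14, load 13): #2, #5 — cost 10×3 + 3×4 = 42
  Site 4 (cap 23, load 20): #1, #3, #4 — cost 11×4 + 5×7 + 4×7 = 107
  Shipping 149, fixed 95 → total 244.
  Any other capacity-feasible assignment to {Site 1, Site 4} ships for at least 149.
Compare {Site 1, Site 3}: its best feasible assignment gives total 281.
Compare {Site 1, Site 3, Site 4}: its best feasible assignment gives total 287.
Every other set of open sites that can feasibly serve all demand totals ≥ 281 even under its best assignment. Minimum: 244.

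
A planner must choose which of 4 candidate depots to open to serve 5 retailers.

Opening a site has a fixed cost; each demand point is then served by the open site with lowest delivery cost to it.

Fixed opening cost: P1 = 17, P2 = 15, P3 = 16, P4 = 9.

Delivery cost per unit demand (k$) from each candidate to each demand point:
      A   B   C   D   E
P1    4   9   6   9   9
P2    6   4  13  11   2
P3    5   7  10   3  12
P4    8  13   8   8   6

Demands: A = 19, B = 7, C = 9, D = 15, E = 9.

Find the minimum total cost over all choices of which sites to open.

Open {P1, P2, P3}: assign each demand point to its cheapest open site.
  A→P1 19×4=76, B→P2 7×4=28, C→P1 9×6=54, D→P3 15×3=45, E→P2 9×2=18
  delivery cost 221, fixed 48 → total 269.
Compare {P1, P2, P3, P4}: delivery cost 221 + fixed 57 = 278.
Compare {P2, P3, P4}: delivery cost 258 + fixed 40 = 298.
Compare {P2, P3}: delivery cost 276 + fixed 31 = 307.
All other subsets cost ≥ 278. Minimum total cost: 269.

269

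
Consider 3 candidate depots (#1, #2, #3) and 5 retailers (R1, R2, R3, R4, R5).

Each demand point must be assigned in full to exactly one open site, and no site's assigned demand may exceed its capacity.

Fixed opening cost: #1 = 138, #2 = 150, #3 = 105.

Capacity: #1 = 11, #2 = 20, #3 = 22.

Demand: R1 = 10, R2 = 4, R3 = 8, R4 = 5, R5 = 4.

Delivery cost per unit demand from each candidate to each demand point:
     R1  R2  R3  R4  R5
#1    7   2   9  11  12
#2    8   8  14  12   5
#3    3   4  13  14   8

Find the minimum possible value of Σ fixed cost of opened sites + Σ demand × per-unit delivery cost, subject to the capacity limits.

Open {#1, #3}; cheapest assignment that respects the capacities:
  #1 (cap 11, load 9): R2, R4 — cost 4×2 + 5×11 = 63
  #3 (cap 22, load 22): R1, R3, R5 — cost 10×3 + 8×13 + 4×8 = 166
  Shipping 229, fixed 243 → total 472.
  Any other capacity-feasible assignment to {#1, #3} ships for at least 229.
Compare {#2, #3}: its best feasible assignment gives total 485.
Compare {#1, #2, #3}: its best feasible assignment gives total 591.
Every other set of open sites that can feasibly serve all demand totals ≥ 485 even under its best assignment. Minimum: 472.

472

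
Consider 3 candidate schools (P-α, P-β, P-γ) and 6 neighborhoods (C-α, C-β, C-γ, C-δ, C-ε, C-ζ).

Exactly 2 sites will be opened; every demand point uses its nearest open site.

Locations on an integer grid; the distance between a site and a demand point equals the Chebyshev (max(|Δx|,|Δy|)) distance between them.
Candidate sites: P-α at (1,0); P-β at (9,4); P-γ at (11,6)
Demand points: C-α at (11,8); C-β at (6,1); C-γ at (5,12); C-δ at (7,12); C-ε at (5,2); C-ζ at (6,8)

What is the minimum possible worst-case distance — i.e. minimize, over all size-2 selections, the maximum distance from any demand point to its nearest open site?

Open {P-α, P-γ}.
  Farthest demand point is C-γ at distance 6 (to P-γ); all others are ≤ 6.
With {P-β, P-γ} the worst case is 6.
With {P-α, P-β} the worst case is 8.
No size-2 selection achieves below 6.

6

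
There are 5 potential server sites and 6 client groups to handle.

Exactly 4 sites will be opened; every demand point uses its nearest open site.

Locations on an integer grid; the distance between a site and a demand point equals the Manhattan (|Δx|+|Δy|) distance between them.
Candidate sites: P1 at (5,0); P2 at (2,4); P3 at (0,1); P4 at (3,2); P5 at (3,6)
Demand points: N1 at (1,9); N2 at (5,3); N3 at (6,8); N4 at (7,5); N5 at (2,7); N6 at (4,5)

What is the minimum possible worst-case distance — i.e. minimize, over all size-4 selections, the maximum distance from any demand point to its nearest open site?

Open {P1, P2, P3, P5}.
  Farthest demand point is N1 at distance 5 (to P5); all others are ≤ 5.
With {P1, P2, P4, P5} the worst case is 5.
With {P1, P3, P4, P5} the worst case is 5.
No size-4 selection achieves below 5.

5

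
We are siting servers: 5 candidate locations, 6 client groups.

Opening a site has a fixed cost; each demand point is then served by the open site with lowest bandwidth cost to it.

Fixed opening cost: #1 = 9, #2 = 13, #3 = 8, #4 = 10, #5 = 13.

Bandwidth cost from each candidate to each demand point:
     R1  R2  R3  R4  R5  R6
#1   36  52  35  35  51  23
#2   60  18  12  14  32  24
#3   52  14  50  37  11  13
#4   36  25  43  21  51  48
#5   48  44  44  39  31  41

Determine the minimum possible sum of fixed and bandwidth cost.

Open {#1, #2, #3}: assign each demand point to its cheapest open site.
  R1→#1 36, R2→#3 14, R3→#2 12, R4→#2 14, R5→#3 11, R6→#3 13
  bandwidth cost 100, fixed 30 → total 130.
Compare {#2, #3, #4}: bandwidth cost 100 + fixed 31 = 131.
Compare {#2, #3}: bandwidth cost 116 + fixed 21 = 137.
Compare {#1, #2, #3, #4}: bandwidth cost 100 + fixed 40 = 140.
All other subsets cost ≥ 131. Minimum total cost: 130.

130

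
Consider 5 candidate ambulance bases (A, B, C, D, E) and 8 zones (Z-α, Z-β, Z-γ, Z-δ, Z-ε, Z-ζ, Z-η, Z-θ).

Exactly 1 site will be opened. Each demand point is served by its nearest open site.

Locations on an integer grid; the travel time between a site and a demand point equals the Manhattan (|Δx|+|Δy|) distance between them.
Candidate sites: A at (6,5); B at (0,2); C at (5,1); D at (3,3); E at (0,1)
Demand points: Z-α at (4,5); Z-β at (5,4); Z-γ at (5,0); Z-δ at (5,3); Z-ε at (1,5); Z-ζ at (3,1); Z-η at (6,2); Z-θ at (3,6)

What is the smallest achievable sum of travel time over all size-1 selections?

Open {D}.
  Z-α→D 3, Z-β→D 3, Z-γ→D 5, Z-δ→D 2, Z-ε→D 4, Z-ζ→D 2, Z-η→D 4, Z-θ→D 3  ⇒ total 26.
Compare {C}: total 30.
Compare {A}: total 32.
No size-1 selection does better; minimum is 26.

26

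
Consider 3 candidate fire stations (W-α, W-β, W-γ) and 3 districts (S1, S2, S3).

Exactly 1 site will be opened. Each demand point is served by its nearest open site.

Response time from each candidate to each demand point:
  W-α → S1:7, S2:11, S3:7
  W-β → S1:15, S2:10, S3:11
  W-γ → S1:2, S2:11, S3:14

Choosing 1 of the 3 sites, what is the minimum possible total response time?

25

Open {W-α}.
  S1→W-α 7, S2→W-α 11, S3→W-α 7  ⇒ total 25.
Compare {W-γ}: total 27.
Compare {W-β}: total 36.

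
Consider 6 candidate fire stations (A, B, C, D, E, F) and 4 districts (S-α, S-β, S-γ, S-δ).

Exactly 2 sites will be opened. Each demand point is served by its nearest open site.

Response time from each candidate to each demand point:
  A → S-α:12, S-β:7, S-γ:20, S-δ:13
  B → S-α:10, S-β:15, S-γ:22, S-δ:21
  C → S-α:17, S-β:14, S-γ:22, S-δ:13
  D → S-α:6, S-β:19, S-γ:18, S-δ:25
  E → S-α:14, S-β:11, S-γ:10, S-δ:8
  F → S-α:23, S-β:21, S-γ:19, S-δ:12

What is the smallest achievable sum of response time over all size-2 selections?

35

Open {D, E}.
  S-α→D 6, S-β→E 11, S-γ→E 10, S-δ→E 8  ⇒ total 35.
Compare {A, E}: total 37.
Compare {B, E}: total 39.
No size-2 selection does better; minimum is 35.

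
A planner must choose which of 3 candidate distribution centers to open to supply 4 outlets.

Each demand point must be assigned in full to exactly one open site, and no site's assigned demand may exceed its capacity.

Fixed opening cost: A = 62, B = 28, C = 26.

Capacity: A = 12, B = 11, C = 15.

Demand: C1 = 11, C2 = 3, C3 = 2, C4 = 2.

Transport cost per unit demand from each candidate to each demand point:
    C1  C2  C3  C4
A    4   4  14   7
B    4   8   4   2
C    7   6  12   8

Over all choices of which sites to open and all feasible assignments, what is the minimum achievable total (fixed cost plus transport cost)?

156

Open {B, C}; cheapest assignment that respects the capacities:
  B (cap 11, load 11): C1 — cost 11×4 = 44
  C (cap 15, load 7): C2, C3, C4 — cost 3×6 + 2×12 + 2×8 = 58
  Shipping 102, fixed 54 → total 156.
  Any other capacity-feasible assignment to {B, C} ships for at least 102.
Compare {A, B}: its best feasible assignment gives total 170.
Compare {A, C}: its best feasible assignment gives total 190.
Every other set of open sites that can feasibly serve all demand totals ≥ 170 even under its best assignment. Minimum: 156.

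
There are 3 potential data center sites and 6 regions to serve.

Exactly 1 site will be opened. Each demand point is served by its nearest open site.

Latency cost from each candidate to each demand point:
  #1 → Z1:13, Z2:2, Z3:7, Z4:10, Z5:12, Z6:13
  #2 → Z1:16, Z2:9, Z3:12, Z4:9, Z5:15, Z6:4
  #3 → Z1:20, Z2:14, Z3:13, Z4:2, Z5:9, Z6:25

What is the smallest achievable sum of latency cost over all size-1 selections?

57

Open {#1}.
  Z1→#1 13, Z2→#1 2, Z3→#1 7, Z4→#1 10, Z5→#1 12, Z6→#1 13  ⇒ total 57.
Compare {#2}: total 65.
Compare {#3}: total 83.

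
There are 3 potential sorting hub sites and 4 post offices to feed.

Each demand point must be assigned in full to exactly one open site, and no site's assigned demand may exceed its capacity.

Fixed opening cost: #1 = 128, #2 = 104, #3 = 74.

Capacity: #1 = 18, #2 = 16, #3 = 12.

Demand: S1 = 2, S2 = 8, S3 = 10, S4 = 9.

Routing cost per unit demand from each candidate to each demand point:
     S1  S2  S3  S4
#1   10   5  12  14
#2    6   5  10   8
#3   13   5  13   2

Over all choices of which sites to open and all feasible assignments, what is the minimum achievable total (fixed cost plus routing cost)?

406

Open {#1, #3}; cheapest assignment that respects the capacities:
  #1 (cap 18, load 18): S2, S3 — cost 8×5 + 10×12 = 160
  #3 (cap 12, load 11): S1, S4 — cost 2×13 + 9×2 = 44
  Shipping 204, fixed 202 → total 406.
  Any other capacity-feasible assignment to {#1, #3} ships for at least 204.
Compare {#1, #2}: its best feasible assignment gives total 476.
Compare {#1, #2, #3}: its best feasible assignment gives total 476.
Every other set of open sites that can feasibly serve all demand totals ≥ 476 even under its best assignment. Minimum: 406.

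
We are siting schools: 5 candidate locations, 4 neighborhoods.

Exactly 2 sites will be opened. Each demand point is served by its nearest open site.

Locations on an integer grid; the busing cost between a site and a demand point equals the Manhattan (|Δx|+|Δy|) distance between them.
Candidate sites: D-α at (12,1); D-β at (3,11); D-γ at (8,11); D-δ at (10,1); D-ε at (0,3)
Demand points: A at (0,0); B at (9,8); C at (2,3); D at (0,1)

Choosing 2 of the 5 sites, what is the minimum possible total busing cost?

11

Open {D-γ, D-ε}.
  A→D-ε 3, B→D-γ 4, C→D-ε 2, D→D-ε 2  ⇒ total 11.
Compare {D-δ, D-ε}: total 15.
Compare {D-β, D-ε}: total 16.
No size-2 selection does better; minimum is 11.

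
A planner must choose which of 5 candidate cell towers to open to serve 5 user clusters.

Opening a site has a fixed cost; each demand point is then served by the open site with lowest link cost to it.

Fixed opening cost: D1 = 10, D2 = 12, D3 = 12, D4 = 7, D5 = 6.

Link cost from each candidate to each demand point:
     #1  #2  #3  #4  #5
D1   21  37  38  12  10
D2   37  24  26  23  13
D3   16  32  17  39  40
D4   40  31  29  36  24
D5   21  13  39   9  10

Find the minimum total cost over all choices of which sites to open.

Open {D3, D5}: assign each demand point to its cheapest open site.
  #1→D3 16, #2→D5 13, #3→D3 17, #4→D5 9, #5→D5 10
  link cost 65, fixed 18 → total 83.
Compare {D3, D4, D5}: link cost 65 + fixed 25 = 90.
Compare {D1, D3, D5}: link cost 65 + fixed 28 = 93.
Compare {D4, D5}: link cost 82 + fixed 13 = 95.
All other subsets cost ≥ 90. Minimum total cost: 83.

83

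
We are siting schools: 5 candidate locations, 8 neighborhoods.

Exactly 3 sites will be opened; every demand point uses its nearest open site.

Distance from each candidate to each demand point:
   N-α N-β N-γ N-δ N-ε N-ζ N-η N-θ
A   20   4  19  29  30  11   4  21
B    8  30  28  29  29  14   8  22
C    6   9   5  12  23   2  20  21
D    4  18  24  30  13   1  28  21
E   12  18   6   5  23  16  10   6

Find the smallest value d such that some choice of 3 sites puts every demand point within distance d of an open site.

Open {A, D, E}.
  Farthest demand point is N-ε at distance 13 (to D); all others are ≤ 13.
With {C, D, E} the worst case is 13.
With {B, D, E} the worst case is 18.
No size-3 selection achieves below 13.

13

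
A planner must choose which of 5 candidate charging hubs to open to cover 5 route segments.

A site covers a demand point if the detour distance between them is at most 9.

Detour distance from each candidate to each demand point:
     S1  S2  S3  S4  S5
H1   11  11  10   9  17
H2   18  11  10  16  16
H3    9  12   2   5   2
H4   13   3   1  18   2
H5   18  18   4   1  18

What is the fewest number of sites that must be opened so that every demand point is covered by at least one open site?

Coverage sets (demand points within 9 of each site):
  H1: {S4}
  H2: {}
  H3: {S1, S3, S4, S5}
  H4: {S2, S3, S5}
  H5: {S3, S4}
No single site covers all 5 demand points.
But {H3, H4} covers everything, so the minimum is 2.

2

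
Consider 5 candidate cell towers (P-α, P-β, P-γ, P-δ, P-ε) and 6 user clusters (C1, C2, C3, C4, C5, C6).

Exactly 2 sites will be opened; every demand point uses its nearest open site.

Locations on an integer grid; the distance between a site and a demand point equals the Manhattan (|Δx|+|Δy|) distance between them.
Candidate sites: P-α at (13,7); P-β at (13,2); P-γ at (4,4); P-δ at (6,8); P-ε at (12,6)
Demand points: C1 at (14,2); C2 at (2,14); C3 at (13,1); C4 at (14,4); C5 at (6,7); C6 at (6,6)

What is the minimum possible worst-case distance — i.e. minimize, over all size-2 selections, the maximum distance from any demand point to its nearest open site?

Open {P-α, P-δ}.
  Farthest demand point is C2 at distance 10 (to P-δ); all others are ≤ 10.
With {P-β, P-δ} the worst case is 10.
With {P-δ, P-ε} the worst case is 10.
No size-2 selection achieves below 10.

10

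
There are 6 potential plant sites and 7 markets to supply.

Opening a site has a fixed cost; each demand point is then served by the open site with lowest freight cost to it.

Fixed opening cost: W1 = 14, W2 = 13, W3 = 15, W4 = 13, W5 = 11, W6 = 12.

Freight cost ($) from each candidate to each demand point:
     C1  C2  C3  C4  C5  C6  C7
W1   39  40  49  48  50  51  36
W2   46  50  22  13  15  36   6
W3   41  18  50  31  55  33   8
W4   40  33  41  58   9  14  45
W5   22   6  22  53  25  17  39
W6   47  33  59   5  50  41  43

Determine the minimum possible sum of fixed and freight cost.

Open {W2, W5}: assign each demand point to its cheapest open site.
  C1→W5 22, C2→W5 6, C3→W2 22, C4→W2 13, C5→W2 15, C6→W5 17, C7→W2 6
  freight cost 101, fixed 24 → total 125.
Compare {W2, W4, W5}: freight cost 92 + fixed 37 = 129.
Compare {W2, W5, W6}: freight cost 93 + fixed 36 = 129.
Compare {W2, W4, W5, W6}: freight cost 84 + fixed 49 = 133.
All other subsets cost ≥ 129. Minimum total cost: 125.

125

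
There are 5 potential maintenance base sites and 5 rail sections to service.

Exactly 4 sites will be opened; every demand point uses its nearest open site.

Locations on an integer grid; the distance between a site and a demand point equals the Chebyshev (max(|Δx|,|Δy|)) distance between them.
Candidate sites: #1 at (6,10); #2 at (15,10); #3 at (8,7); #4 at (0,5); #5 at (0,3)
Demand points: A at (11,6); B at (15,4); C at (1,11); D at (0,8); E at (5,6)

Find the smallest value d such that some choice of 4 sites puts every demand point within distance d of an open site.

6

Open {#1, #2, #3, #4}.
  Farthest demand point is B at distance 6 (to #2); all others are ≤ 6.
With {#1, #2, #3, #5} the worst case is 6.
With {#1, #2, #4, #5} the worst case is 6.
No size-4 selection achieves below 6.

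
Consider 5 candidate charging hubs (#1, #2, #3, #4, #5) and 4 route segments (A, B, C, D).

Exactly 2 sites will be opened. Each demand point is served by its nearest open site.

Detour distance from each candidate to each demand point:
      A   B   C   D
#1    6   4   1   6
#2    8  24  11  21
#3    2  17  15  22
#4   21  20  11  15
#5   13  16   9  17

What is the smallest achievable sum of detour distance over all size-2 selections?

13

Open {#1, #3}.
  A→#3 2, B→#1 4, C→#1 1, D→#1 6  ⇒ total 13.
Compare {#1, #2}: total 17.
Compare {#1, #4}: total 17.
No size-2 selection does better; minimum is 13.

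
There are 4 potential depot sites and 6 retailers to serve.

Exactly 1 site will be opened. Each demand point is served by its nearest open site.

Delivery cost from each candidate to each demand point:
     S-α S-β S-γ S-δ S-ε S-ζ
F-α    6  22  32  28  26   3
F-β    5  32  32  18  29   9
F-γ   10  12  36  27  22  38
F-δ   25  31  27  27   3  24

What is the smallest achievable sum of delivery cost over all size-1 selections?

117

Open {F-α}.
  S-α→F-α 6, S-β→F-α 22, S-γ→F-α 32, S-δ→F-α 28, S-ε→F-α 26, S-ζ→F-α 3  ⇒ total 117.
Compare {F-β}: total 125.
Compare {F-δ}: total 137.
No size-1 selection does better; minimum is 117.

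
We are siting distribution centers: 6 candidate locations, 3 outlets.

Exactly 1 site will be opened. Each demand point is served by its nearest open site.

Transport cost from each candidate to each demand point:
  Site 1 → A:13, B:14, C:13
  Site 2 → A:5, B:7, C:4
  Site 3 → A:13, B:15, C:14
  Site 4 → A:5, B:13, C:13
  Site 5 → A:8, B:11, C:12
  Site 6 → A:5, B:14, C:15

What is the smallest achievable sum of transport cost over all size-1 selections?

16

Open {Site 2}.
  A→Site 2 5, B→Site 2 7, C→Site 2 4  ⇒ total 16.
Compare {Site 4}: total 31.
Compare {Site 5}: total 31.
No size-1 selection does better; minimum is 16.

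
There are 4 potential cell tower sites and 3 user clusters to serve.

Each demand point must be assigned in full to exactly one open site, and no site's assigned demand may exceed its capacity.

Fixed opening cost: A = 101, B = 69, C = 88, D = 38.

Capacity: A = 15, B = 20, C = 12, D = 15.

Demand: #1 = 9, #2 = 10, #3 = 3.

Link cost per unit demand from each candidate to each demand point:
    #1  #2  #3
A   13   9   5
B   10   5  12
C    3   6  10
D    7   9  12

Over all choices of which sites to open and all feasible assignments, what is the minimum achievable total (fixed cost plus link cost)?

256

Open {B, D}; cheapest assignment that respects the capacities:
  B (cap 20, load 13): #2, #3 — cost 10×5 + 3×12 = 86
  D (cap 15, load 9): #1 — cost 9×7 = 63
  Shipping 149, fixed 107 → total 256.
  Any other capacity-feasible assignment to {B, D} ships for at least 149.
Compare {B, C}: its best feasible assignment gives total 264.
Compare {C, D}: its best feasible assignment gives total 273.
Every other set of open sites that can feasibly serve all demand totals ≥ 264 even under its best assignment. Minimum: 256.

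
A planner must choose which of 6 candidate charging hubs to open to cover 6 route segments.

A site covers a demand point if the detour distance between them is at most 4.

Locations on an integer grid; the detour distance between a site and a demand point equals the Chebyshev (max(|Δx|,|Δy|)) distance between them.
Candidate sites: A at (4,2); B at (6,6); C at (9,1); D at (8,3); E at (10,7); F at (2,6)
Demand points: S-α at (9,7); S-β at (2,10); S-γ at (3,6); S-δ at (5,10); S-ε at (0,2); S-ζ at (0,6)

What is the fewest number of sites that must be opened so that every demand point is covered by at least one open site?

2

Coverage sets (demand points within 4 of each site):
  A: {S-γ, S-ε, S-ζ}
  B: {S-α, S-β, S-γ, S-δ}
  C: {}
  D: {S-α}
  E: {S-α}
  F: {S-β, S-γ, S-δ, S-ε, S-ζ}
No single site covers all 6 demand points.
But {A, B} covers everything, so the minimum is 2.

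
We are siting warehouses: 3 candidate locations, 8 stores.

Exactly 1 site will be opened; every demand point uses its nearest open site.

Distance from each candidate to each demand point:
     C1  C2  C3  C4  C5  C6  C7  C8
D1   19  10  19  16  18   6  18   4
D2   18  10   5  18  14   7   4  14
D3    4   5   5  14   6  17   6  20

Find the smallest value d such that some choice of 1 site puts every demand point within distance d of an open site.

Open {D2}.
  Farthest demand point is C1 at distance 18 (to D2); all others are ≤ 18.
With {D1} the worst case is 19.
With {D3} the worst case is 20.
No size-1 selection achieves below 18.

18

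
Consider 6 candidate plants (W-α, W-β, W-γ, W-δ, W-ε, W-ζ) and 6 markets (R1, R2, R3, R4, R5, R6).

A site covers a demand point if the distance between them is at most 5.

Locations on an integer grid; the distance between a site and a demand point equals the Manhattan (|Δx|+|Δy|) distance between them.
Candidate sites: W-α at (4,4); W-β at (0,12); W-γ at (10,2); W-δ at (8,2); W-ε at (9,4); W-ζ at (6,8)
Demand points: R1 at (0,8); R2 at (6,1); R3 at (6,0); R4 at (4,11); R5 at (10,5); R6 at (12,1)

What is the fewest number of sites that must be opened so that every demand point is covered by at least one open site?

Coverage sets (demand points within 5 of each site):
  W-α: {R2}
  W-β: {R1, R4}
  W-γ: {R2, R5, R6}
  W-δ: {R2, R3, R5, R6}
  W-ε: {R5}
  W-ζ: {R4}
No single site covers all 6 demand points.
But {W-β, W-δ} covers everything, so the minimum is 2.

2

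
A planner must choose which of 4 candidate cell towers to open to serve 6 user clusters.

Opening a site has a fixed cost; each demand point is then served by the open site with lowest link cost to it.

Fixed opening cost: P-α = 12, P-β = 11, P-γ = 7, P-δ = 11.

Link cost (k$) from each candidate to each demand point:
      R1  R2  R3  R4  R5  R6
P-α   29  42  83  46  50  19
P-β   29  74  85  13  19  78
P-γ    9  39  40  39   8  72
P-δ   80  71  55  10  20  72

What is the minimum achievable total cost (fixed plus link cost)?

155

Open {P-α, P-γ, P-δ}: assign each demand point to its cheapest open site.
  R1→P-γ 9, R2→P-γ 39, R3→P-γ 40, R4→P-δ 10, R5→P-γ 8, R6→P-α 19
  link cost 125, fixed 30 → total 155.
Compare {P-α, P-β, P-γ}: link cost 128 + fixed 30 = 158.
Compare {P-α, P-β, P-γ, P-δ}: link cost 125 + fixed 41 = 166.
Compare {P-α, P-γ}: link cost 154 + fixed 19 = 173.
All other subsets cost ≥ 158. Minimum total cost: 155.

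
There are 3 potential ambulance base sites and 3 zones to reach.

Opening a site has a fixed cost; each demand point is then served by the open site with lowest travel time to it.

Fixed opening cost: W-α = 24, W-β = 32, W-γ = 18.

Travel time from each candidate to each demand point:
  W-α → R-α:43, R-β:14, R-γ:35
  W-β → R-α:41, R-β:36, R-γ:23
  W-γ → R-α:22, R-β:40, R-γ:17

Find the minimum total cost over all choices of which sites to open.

95

Open {W-α, W-γ}: assign each demand point to its cheapest open site.
  R-α→W-γ 22, R-β→W-α 14, R-γ→W-γ 17
  travel time 53, fixed 42 → total 95.
Compare {W-γ}: travel time 79 + fixed 18 = 97.
Compare {W-α}: travel time 92 + fixed 24 = 116.
Compare {W-β, W-γ}: travel time 75 + fixed 50 = 125.
All other subsets cost ≥ 97. Minimum total cost: 95.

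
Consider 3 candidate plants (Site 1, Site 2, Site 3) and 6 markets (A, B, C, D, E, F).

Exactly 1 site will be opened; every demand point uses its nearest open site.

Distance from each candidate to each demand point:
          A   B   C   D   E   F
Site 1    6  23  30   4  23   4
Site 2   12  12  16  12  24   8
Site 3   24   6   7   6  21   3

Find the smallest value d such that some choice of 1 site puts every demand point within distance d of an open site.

Open {Site 2}.
  Farthest demand point is E at distance 24 (to Site 2); all others are ≤ 24.
With {Site 3} the worst case is 24.
With {Site 1} the worst case is 30.
No size-1 selection achieves below 24.

24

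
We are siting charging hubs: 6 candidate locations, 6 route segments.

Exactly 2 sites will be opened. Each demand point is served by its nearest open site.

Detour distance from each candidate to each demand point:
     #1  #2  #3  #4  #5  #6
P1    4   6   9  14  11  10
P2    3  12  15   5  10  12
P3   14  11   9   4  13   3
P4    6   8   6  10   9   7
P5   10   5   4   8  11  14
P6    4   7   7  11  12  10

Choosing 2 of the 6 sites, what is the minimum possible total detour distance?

Open {P3, P4}.
  #1→P4 6, #2→P4 8, #3→P4 6, #4→P3 4, #5→P4 9, #6→P3 3  ⇒ total 36.
Compare {P1, P3}: total 37.
Compare {P3, P5}: total 37.
No size-2 selection does better; minimum is 36.

36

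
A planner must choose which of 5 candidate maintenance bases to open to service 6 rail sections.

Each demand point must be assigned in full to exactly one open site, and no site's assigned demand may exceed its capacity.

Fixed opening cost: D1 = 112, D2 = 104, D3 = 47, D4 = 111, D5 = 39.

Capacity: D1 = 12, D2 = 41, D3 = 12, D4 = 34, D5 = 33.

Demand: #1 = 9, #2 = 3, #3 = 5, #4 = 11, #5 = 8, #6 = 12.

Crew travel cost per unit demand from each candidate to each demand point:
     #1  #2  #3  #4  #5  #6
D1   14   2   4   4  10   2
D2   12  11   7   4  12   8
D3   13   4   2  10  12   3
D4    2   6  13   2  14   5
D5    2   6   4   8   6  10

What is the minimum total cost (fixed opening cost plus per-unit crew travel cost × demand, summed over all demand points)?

Open {D4, D5}; cheapest assignment that respects the capacities:
  D4 (cap 34, load 32): #1, #4, #6 — cost 9×2 + 11×2 + 12×5 = 100
  D5 (cap 33, load 16): #2, #3, #5 — cost 3×6 + 5×4 + 8×6 = 86
  Shipping 186, fixed 150 → total 336.
  Any other capacity-feasible assignment to {D4, D5} ships for at least 186.
Compare {D3, D4, D5}: its best feasible assignment gives total 359.
Compare {D2, D3, D5}: its best feasible assignment gives total 374.
Every other set of open sites that can feasibly serve all demand totals ≥ 359 even under its best assignment. Minimum: 336.

336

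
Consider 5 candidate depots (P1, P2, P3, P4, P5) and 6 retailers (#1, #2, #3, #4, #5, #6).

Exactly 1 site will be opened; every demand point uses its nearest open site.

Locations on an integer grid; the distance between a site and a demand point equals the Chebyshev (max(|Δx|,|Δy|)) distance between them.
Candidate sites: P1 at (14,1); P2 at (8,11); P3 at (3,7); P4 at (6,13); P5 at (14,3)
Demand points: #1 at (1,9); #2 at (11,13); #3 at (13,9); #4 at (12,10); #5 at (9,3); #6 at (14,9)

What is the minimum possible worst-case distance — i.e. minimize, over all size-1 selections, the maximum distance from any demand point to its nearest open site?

8

Open {P2}.
  Farthest demand point is #5 at distance 8 (to P2); all others are ≤ 8.
With {P4} the worst case is 10.
With {P3} the worst case is 11.
No size-1 selection achieves below 8.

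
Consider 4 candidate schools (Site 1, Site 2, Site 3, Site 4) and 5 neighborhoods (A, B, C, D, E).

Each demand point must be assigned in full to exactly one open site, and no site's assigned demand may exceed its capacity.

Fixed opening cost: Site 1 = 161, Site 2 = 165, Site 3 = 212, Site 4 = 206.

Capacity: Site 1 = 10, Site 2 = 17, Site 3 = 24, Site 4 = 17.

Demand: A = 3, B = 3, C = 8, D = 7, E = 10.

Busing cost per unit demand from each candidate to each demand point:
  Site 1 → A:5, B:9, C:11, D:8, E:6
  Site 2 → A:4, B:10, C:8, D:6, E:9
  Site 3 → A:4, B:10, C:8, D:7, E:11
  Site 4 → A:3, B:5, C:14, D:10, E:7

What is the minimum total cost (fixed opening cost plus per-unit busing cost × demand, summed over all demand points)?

571

Open {Site 2, Site 4}; cheapest assignment that respects the capacities:
  Site 2 (cap 17, load 15): C, D — cost 8×8 + 7×6 = 106
  Site 4 (cap 17, load 16): A, B, E — cost 3×3 + 3×5 + 10×7 = 94
  Shipping 200, fixed 371 → total 571.
  Any other capacity-feasible assignment to {Site 2, Site 4} ships for at least 200.
Compare {Site 1, Site 3}: its best feasible assignment gives total 588.
Compare {Site 2, Site 3}: its best feasible assignment gives total 615.
Every other set of open sites that can feasibly serve all demand totals ≥ 588 even under its best assignment. Minimum: 571.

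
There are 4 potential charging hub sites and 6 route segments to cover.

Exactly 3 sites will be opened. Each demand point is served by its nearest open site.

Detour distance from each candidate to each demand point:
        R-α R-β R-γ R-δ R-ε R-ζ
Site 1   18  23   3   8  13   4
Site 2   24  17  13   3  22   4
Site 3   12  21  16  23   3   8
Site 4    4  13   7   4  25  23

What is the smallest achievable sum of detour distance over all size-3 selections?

31

Open {Site 1, Site 3, Site 4}.
  R-α→Site 4 4, R-β→Site 4 13, R-γ→Site 1 3, R-δ→Site 4 4, R-ε→Site 3 3, R-ζ→Site 1 4  ⇒ total 31.
Compare {Site 2, Site 3, Site 4}: total 34.
Compare {Site 1, Site 2, Site 4}: total 40.
No size-3 selection does better; minimum is 31.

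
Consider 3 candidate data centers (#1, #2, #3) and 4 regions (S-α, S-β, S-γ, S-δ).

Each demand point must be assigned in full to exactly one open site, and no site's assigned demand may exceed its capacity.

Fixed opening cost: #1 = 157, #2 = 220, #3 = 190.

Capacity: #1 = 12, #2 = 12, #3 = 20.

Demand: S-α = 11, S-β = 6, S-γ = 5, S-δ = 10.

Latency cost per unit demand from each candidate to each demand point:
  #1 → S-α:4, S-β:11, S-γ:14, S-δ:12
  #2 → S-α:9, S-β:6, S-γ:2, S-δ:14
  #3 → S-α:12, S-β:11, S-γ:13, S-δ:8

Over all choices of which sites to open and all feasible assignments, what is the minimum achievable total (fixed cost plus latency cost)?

Open {#1, #2, #3}; cheapest assignment that respects the capacities:
  #1 (cap 12, load 11): S-α — cost 11×4 = 44
  #2 (cap 12, load 11): S-β, S-γ — cost 6×6 + 5×2 = 46
  #3 (cap 20, load 10): S-δ — cost 10×8 = 80
  Shipping 170, fixed 567 → total 737.
  Any other capacity-feasible assignment to {#1, #2, #3} ships for at least 170.
Total demand is 32; every other set of sites either has combined capacity below 32 or cannot fit the demands without splitting one across sites, so {#1, #2, #3} is the only feasible choice of open sites. Minimum: 737.

737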